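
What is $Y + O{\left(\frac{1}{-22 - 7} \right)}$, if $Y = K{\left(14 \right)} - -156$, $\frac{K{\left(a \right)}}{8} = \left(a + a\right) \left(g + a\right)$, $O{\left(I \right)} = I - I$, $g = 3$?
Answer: $3964$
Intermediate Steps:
$O{\left(I \right)} = 0$
$K{\left(a \right)} = 16 a \left(3 + a\right)$ ($K{\left(a \right)} = 8 \left(a + a\right) \left(3 + a\right) = 8 \cdot 2 a \left(3 + a\right) = 16 a \left(3 + a\right)$)
$Y = 3964$ ($Y = 16 \cdot 14 \left(3 + 14\right) - -156 = 16 \cdot 14 \cdot 17 + 156 = 3808 + 156 = 3964$)
$Y + O{\left(\frac{1}{-22 - 7} \right)} = 3964 + 0 = 3964$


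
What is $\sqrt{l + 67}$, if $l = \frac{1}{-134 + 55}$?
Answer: $\frac{42 \sqrt{237}}{79} \approx 8.1846$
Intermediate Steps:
$l = - \frac{1}{79}$ ($l = \frac{1}{-79} = - \frac{1}{79} \approx -0.012658$)
$\sqrt{l + 67} = \sqrt{- \frac{1}{79} + 67} = \sqrt{\frac{5292}{79}} = \frac{42 \sqrt{237}}{79}$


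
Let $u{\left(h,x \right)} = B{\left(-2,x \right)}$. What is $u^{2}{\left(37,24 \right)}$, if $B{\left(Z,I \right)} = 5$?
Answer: $25$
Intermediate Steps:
$u{\left(h,x \right)} = 5$
$u^{2}{\left(37,24 \right)} = 5^{2} = 25$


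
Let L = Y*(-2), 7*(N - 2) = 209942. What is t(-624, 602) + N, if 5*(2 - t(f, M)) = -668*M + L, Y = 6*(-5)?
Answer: 3864382/35 ≈ 1.1041e+5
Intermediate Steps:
N = 209956/7 (N = 2 + (⅐)*209942 = 2 + 209942/7 = 209956/7 ≈ 29994.)
Y = -30
L = 60 (L = -30*(-2) = 60)
t(f, M) = -10 + 668*M/5 (t(f, M) = 2 - (-668*M + 60)/5 = 2 - (60 - 668*M)/5 = 2 + (-12 + 668*M/5) = -10 + 668*M/5)
t(-624, 602) + N = (-10 + (668/5)*602) + 209956/7 = (-10 + 402136/5) + 209956/7 = 402086/5 + 209956/7 = 3864382/35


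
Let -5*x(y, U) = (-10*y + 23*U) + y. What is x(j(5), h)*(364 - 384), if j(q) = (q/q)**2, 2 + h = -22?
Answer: -2244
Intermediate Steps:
h = -24 (h = -2 - 22 = -24)
j(q) = 1 (j(q) = 1**2 = 1)
x(y, U) = -23*U/5 + 9*y/5 (x(y, U) = -((-10*y + 23*U) + y)/5 = -(-9*y + 23*U)/5 = -23*U/5 + 9*y/5)
x(j(5), h)*(364 - 384) = (-23/5*(-24) + (9/5)*1)*(364 - 384) = (552/5 + 9/5)*(-20) = (561/5)*(-20) = -2244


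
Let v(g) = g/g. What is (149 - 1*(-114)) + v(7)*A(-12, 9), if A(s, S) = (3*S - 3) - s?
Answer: 299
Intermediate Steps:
v(g) = 1
A(s, S) = -3 - s + 3*S (A(s, S) = (-3 + 3*S) - s = -3 - s + 3*S)
(149 - 1*(-114)) + v(7)*A(-12, 9) = (149 - 1*(-114)) + 1*(-3 - 1*(-12) + 3*9) = (149 + 114) + 1*(-3 + 12 + 27) = 263 + 1*36 = 263 + 36 = 299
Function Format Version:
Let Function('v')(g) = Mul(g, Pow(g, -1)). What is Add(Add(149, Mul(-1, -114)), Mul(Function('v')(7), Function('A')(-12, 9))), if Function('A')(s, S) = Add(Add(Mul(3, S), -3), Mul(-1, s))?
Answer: 299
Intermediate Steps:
Function('v')(g) = 1
Function('A')(s, S) = Add(-3, Mul(-1, s), Mul(3, S)) (Function('A')(s, S) = Add(Add(-3, Mul(3, S)), Mul(-1, s)) = Add(-3, Mul(-1, s), Mul(3, S)))
Add(Add(149, Mul(-1, -114)), Mul(Function('v')(7), Function('A')(-12, 9))) = Add(Add(149, Mul(-1, -114)), Mul(1, Add(-3, Mul(-1, -12), Mul(3, 9)))) = Add(Add(149, 114), Mul(1, Add(-3, 12, 27))) = Add(263, Mul(1, 36)) = Add(263, 36) = 299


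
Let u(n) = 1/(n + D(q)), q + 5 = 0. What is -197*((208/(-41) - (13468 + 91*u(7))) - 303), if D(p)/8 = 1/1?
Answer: 1669775152/615 ≈ 2.7151e+6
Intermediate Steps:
q = -5 (q = -5 + 0 = -5)
D(p) = 8 (D(p) = 8/1 = 8*1 = 8)
u(n) = 1/(8 + n) (u(n) = 1/(n + 8) = 1/(8 + n))
-197*((208/(-41) - (13468 + 91*u(7))) - 303) = -197*((208/(-41) - (13468 + 91/(8 + 7))) - 303) = -197*((208*(-1/41) - 91/(1/(1/15 + 148))) - 303) = -197*((-208/41 - 91/(1/(1/15 + 148))) - 303) = -197*((-208/41 - 91/(1/(2221/15))) - 303) = -197*((-208/41 - 91/15/2221) - 303) = -197*((-208/41 - 91*2221/15) - 303) = -197*((-208/41 - 202111/15) - 303) = -197*(-8289671/615 - 303) = -197*(-8476016/615) = 1669775152/615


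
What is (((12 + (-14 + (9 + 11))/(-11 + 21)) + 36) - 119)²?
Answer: 123904/25 ≈ 4956.2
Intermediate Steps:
(((12 + (-14 + (9 + 11))/(-11 + 21)) + 36) - 119)² = (((12 + (-14 + 20)/10) + 36) - 119)² = (((12 + 6*(⅒)) + 36) - 119)² = (((12 + ⅗) + 36) - 119)² = ((63/5 + 36) - 119)² = (243/5 - 119)² = (-352/5)² = 123904/25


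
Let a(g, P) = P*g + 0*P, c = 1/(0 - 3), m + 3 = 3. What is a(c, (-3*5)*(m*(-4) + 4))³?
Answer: 8000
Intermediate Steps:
m = 0 (m = -3 + 3 = 0)
c = -⅓ (c = 1/(-3) = -⅓ ≈ -0.33333)
a(g, P) = P*g (a(g, P) = P*g + 0 = P*g)
a(c, (-3*5)*(m*(-4) + 4))³ = (((-3*5)*(0*(-4) + 4))*(-⅓))³ = (-15*(0 + 4)*(-⅓))³ = (-15*4*(-⅓))³ = (-60*(-⅓))³ = 20³ = 8000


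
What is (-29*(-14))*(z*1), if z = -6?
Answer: -2436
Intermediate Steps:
(-29*(-14))*(z*1) = (-29*(-14))*(-6*1) = 406*(-6) = -2436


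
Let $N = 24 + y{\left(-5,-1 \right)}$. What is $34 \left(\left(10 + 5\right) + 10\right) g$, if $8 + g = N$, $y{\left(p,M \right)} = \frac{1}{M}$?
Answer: $12750$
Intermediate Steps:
$N = 23$ ($N = 24 + \frac{1}{-1} = 24 - 1 = 23$)
$g = 15$ ($g = -8 + 23 = 15$)
$34 \left(\left(10 + 5\right) + 10\right) g = 34 \left(\left(10 + 5\right) + 10\right) 15 = 34 \left(15 + 10\right) 15 = 34 \cdot 25 \cdot 15 = 850 \cdot 15 = 12750$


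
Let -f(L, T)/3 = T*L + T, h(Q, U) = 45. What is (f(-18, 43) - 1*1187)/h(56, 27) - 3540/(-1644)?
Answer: 151097/6165 ≈ 24.509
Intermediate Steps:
f(L, T) = -3*T - 3*L*T (f(L, T) = -3*(T*L + T) = -3*(L*T + T) = -3*(T + L*T) = -3*T - 3*L*T)
(f(-18, 43) - 1*1187)/h(56, 27) - 3540/(-1644) = (-3*43*(1 - 18) - 1*1187)/45 - 3540/(-1644) = (-3*43*(-17) - 1187)*(1/45) - 3540*(-1/1644) = (2193 - 1187)*(1/45) + 295/137 = 1006*(1/45) + 295/137 = 1006/45 + 295/137 = 151097/6165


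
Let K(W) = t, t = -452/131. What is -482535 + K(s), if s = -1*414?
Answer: -63212537/131 ≈ -4.8254e+5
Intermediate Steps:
s = -414
t = -452/131 (t = -452*1/131 = -452/131 ≈ -3.4504)
K(W) = -452/131
-482535 + K(s) = -482535 - 452/131 = -63212537/131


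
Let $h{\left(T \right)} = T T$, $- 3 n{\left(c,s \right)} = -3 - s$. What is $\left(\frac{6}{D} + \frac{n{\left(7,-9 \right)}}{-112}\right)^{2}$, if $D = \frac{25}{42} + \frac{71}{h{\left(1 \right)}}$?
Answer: $\frac{293060161}{28355865664} \approx 0.010335$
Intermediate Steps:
$n{\left(c,s \right)} = 1 + \frac{s}{3}$ ($n{\left(c,s \right)} = - \frac{-3 - s}{3} = 1 + \frac{s}{3}$)
$h{\left(T \right)} = T^{2}$
$D = \frac{3007}{42}$ ($D = \frac{25}{42} + \frac{71}{1^{2}} = 25 \cdot \frac{1}{42} + \frac{71}{1} = \frac{25}{42} + 71 \cdot 1 = \frac{25}{42} + 71 = \frac{3007}{42} \approx 71.595$)
$\left(\frac{6}{D} + \frac{n{\left(7,-9 \right)}}{-112}\right)^{2} = \left(\frac{6}{\frac{3007}{42}} + \frac{1 + \frac{1}{3} \left(-9\right)}{-112}\right)^{2} = \left(6 \cdot \frac{42}{3007} + \left(1 - 3\right) \left(- \frac{1}{112}\right)\right)^{2} = \left(\frac{252}{3007} - - \frac{1}{56}\right)^{2} = \left(\frac{252}{3007} + \frac{1}{56}\right)^{2} = \left(\frac{17119}{168392}\right)^{2} = \frac{293060161}{28355865664}$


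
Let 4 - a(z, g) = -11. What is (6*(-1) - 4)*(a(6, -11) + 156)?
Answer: -1710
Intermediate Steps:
a(z, g) = 15 (a(z, g) = 4 - 1*(-11) = 4 + 11 = 15)
(6*(-1) - 4)*(a(6, -11) + 156) = (6*(-1) - 4)*(15 + 156) = (-6 - 4)*171 = -10*171 = -1710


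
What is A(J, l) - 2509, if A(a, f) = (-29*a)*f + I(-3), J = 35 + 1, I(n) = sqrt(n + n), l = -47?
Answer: 46559 + I*sqrt(6) ≈ 46559.0 + 2.4495*I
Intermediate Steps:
I(n) = sqrt(2)*sqrt(n) (I(n) = sqrt(2*n) = sqrt(2)*sqrt(n))
J = 36
A(a, f) = I*sqrt(6) - 29*a*f (A(a, f) = (-29*a)*f + sqrt(2)*sqrt(-3) = -29*a*f + sqrt(2)*(I*sqrt(3)) = -29*a*f + I*sqrt(6) = I*sqrt(6) - 29*a*f)
A(J, l) - 2509 = (I*sqrt(6) - 29*36*(-47)) - 2509 = (I*sqrt(6) + 49068) - 2509 = (49068 + I*sqrt(6)) - 2509 = 46559 + I*sqrt(6)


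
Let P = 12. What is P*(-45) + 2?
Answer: -538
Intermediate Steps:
P*(-45) + 2 = 12*(-45) + 2 = -540 + 2 = -538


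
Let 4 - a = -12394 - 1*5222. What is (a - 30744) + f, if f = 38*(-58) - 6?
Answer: -15334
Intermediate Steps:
a = 17620 (a = 4 - (-12394 - 1*5222) = 4 - (-12394 - 5222) = 4 - 1*(-17616) = 4 + 17616 = 17620)
f = -2210 (f = -2204 - 6 = -2210)
(a - 30744) + f = (17620 - 30744) - 2210 = -13124 - 2210 = -15334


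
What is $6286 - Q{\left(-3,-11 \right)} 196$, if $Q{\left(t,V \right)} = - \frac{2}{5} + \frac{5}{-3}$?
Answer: $\frac{100366}{15} \approx 6691.1$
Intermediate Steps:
$Q{\left(t,V \right)} = - \frac{31}{15}$ ($Q{\left(t,V \right)} = \left(-2\right) \frac{1}{5} + 5 \left(- \frac{1}{3}\right) = - \frac{2}{5} - \frac{5}{3} = - \frac{31}{15}$)
$6286 - Q{\left(-3,-11 \right)} 196 = 6286 - \left(- \frac{31}{15}\right) 196 = 6286 - - \frac{6076}{15} = 6286 + \frac{6076}{15} = \frac{100366}{15}$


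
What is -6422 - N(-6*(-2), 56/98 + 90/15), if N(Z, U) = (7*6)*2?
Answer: -6506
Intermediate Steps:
N(Z, U) = 84 (N(Z, U) = 42*2 = 84)
-6422 - N(-6*(-2), 56/98 + 90/15) = -6422 - 1*84 = -6422 - 84 = -6506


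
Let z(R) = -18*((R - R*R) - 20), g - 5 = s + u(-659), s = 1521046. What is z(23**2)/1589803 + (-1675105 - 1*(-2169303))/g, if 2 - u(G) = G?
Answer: 4218404438953/1209611151368 ≈ 3.4874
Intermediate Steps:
u(G) = 2 - G
g = 1521712 (g = 5 + (1521046 + (2 - 1*(-659))) = 5 + (1521046 + (2 + 659)) = 5 + (1521046 + 661) = 5 + 1521707 = 1521712)
z(R) = 360 - 18*R + 18*R**2 (z(R) = -18*((R - R**2) - 20) = -18*(-20 + R - R**2) = 360 - 18*R + 18*R**2)
z(23**2)/1589803 + (-1675105 - 1*(-2169303))/g = (360 - 18*23**2 + 18*(23**2)**2)/1589803 + (-1675105 - 1*(-2169303))/1521712 = (360 - 18*529 + 18*529**2)*(1/1589803) + (-1675105 + 2169303)*(1/1521712) = (360 - 9522 + 18*279841)*(1/1589803) + 494198*(1/1521712) = (360 - 9522 + 5037138)*(1/1589803) + 247099/760856 = 5027976*(1/1589803) + 247099/760856 = 5027976/1589803 + 247099/760856 = 4218404438953/1209611151368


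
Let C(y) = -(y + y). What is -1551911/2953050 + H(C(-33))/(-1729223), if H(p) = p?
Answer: -2683795096453/5106481980150 ≈ -0.52557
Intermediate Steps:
C(y) = -2*y
-1551911/2953050 + H(C(-33))/(-1729223) = -1551911/2953050 - 2*(-33)/(-1729223) = -1551911*1/2953050 + 66*(-1/1729223) = -1551911/2953050 - 66/1729223 = -2683795096453/5106481980150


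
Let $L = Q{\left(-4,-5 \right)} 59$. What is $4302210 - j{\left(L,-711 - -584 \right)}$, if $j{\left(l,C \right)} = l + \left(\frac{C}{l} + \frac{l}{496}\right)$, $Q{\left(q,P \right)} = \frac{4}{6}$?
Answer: $\frac{188848221835}{43896} \approx 4.3022 \cdot 10^{6}$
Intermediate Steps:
$Q{\left(q,P \right)} = \frac{2}{3}$ ($Q{\left(q,P \right)} = 4 \cdot \frac{1}{6} = \frac{2}{3}$)
$L = \frac{118}{3}$ ($L = \frac{2}{3} \cdot 59 = \frac{118}{3} \approx 39.333$)
$j{\left(l,C \right)} = \frac{497 l}{496} + \frac{C}{l}$ ($j{\left(l,C \right)} = l + \left(\frac{C}{l} + l \frac{1}{496}\right) = l + \left(\frac{C}{l} + \frac{l}{496}\right) = l + \left(\frac{l}{496} + \frac{C}{l}\right) = \frac{497 l}{496} + \frac{C}{l}$)
$4302210 - j{\left(L,-711 - -584 \right)} = 4302210 - \left(\frac{497}{496} \cdot \frac{118}{3} + \frac{-711 - -584}{\frac{118}{3}}\right) = 4302210 - \left(\frac{29323}{744} + \left(-711 + 584\right) \frac{3}{118}\right) = 4302210 - \left(\frac{29323}{744} - \frac{381}{118}\right) = 4302210 - \frac{1588325}{43896} = \frac{188848221835}{43896}$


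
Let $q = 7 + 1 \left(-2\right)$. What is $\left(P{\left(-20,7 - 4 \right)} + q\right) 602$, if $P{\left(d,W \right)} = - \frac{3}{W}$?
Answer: $2408$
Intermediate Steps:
$q = 5$ ($q = 7 - 2 = 5$)
$\left(P{\left(-20,7 - 4 \right)} + q\right) 602 = \left(- \frac{3}{7 - 4} + 5\right) 602 = \left(- \frac{3}{3} + 5\right) 602 = \left(\left(-3\right) \frac{1}{3} + 5\right) 602 = \left(-1 + 5\right) 602 = 4 \cdot 602 = 2408$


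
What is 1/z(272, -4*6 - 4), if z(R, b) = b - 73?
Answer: -1/101 ≈ -0.0099010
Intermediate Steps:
z(R, b) = -73 + b
1/z(272, -4*6 - 4) = 1/(-73 + (-4*6 - 4)) = 1/(-73 + (-24 - 4)) = 1/(-73 - 28) = 1/(-101) = -1/101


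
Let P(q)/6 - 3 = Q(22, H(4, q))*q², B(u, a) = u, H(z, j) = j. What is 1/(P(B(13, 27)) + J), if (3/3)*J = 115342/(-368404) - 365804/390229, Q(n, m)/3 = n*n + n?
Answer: 71880962258/110644118888146593 ≈ 6.4966e-7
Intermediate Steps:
Q(n, m) = 3*n + 3*n² (Q(n, m) = 3*(n*n + n) = 3*(n² + n) = 3*(n + n²) = 3*n + 3*n²)
P(q) = 18 + 9108*q² (P(q) = 18 + 6*((3*22*(1 + 22))*q²) = 18 + 6*((3*22*23)*q²) = 18 + 6*(1518*q²) = 18 + 9108*q²)
J = -89886725067/71880962258 (J = 115342/(-368404) - 365804/390229 = 115342*(-1/368404) - 365804*1/390229 = -57671/184202 - 365804/390229 = -89886725067/71880962258 ≈ -1.2505)
1/(P(B(13, 27)) + J) = 1/((18 + 9108*13²) - 89886725067/71880962258) = 1/((18 + 9108*169) - 89886725067/71880962258) = 1/((18 + 1539252) - 89886725067/71880962258) = 1/(1539270 - 89886725067/71880962258) = 1/(110644118888146593/71880962258) = 71880962258/110644118888146593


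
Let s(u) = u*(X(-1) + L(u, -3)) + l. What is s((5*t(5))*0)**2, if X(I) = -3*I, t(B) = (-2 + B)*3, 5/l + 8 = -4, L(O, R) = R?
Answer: 25/144 ≈ 0.17361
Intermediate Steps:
l = -5/12 (l = 5/(-8 - 4) = 5/(-12) = 5*(-1/12) = -5/12 ≈ -0.41667)
t(B) = -6 + 3*B
s(u) = -5/12 (s(u) = u*(-3*(-1) - 3) - 5/12 = u*(3 - 3) - 5/12 = u*0 - 5/12 = 0 - 5/12 = -5/12)
s((5*t(5))*0)**2 = (-5/12)**2 = 25/144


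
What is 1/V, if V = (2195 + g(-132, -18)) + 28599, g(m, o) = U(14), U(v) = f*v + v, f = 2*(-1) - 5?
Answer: 1/30710 ≈ 3.2563e-5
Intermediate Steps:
f = -7 (f = -2 - 5 = -7)
U(v) = -6*v (U(v) = -7*v + v = -6*v)
g(m, o) = -84 (g(m, o) = -6*14 = -84)
V = 30710 (V = (2195 - 84) + 28599 = 2111 + 28599 = 30710)
1/V = 1/30710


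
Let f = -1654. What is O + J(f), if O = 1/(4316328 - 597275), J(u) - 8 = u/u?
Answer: 33471478/3719053 ≈ 9.0000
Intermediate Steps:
J(u) = 9 (J(u) = 8 + u/u = 8 + 1 = 9)
O = 1/3719053 ≈ 2.6889e-7
O + J(f) = 1/3719053 + 9 = 33471478/3719053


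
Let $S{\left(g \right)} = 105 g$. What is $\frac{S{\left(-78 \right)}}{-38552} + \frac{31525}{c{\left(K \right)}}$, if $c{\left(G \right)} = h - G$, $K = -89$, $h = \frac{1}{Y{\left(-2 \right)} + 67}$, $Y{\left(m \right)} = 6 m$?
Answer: $\frac{8360555905}{23593824} \approx 354.35$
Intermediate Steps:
$h = \frac{1}{55}$ ($h = \frac{1}{6 \left(-2\right) + 67} = \frac{1}{-12 + 67} = \frac{1}{55} \approx 0.018182$)
$c{\left(G \right)} = \frac{1}{55} - G$
$\frac{S{\left(-78 \right)}}{-38552} + \frac{31525}{c{\left(K \right)}} = \frac{105 \left(-78\right)}{-38552} + \frac{31525}{\frac{1}{55} - -89} = \left(-8190\right) \left(- \frac{1}{38552}\right) + \frac{31525}{\frac{1}{55} + 89} = \frac{4095}{19276} + \frac{31525}{\frac{4896}{55}} = \frac{4095}{19276} + 31525 \cdot \frac{55}{4896} = \frac{4095}{19276} + \frac{1733875}{4896} = \frac{8360555905}{23593824}$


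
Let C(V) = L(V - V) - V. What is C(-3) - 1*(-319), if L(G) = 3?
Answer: 325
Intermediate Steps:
C(V) = 3 - V
C(-3) - 1*(-319) = (3 - 1*(-3)) - 1*(-319) = (3 + 3) + 319 = 6 + 319 = 325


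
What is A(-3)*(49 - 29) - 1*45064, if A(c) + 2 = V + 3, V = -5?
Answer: -45144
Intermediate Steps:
A(c) = -4 (A(c) = -2 + (-5 + 3) = -2 - 2 = -4)
A(-3)*(49 - 29) - 1*45064 = -4*(49 - 29) - 1*45064 = -4*20 - 45064 = -80 - 45064 = -45144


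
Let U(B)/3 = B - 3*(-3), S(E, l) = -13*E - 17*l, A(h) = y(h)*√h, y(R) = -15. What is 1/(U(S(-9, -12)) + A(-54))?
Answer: 11/11025 + I*√6/22050 ≈ 0.00099773 + 0.00011109*I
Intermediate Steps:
A(h) = -15*√h
S(E, l) = -17*l - 13*E
U(B) = 27 + 3*B (U(B) = 3*(B - 3*(-3)) = 3*(B + 9) = 3*(9 + B) = 27 + 3*B)
1/(U(S(-9, -12)) + A(-54)) = 1/((27 + 3*(-17*(-12) - 13*(-9))) - 45*I*√6) = 1/((27 + 3*(204 + 117)) - 45*I*√6) = 1/((27 + 3*321) - 45*I*√6) = 1/((27 + 963) - 45*I*√6) = 1/(990 - 45*I*√6)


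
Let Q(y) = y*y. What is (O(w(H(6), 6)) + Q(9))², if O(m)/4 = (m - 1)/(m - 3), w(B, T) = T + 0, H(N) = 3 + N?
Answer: 69169/9 ≈ 7685.4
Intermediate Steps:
w(B, T) = T
Q(y) = y²
O(m) = 4*(-1 + m)/(-3 + m) (O(m) = 4*((m - 1)/(m - 3)) = 4*((-1 + m)/(-3 + m)) = 4*(-1 + m)/(-3 + m))
(O(w(H(6), 6)) + Q(9))² = (4*(-1 + 6)/(-3 + 6) + 9²)² = (4*5/3 + 81)² = (4*(⅓)*5 + 81)² = (20/3 + 81)² = (263/3)² = 69169/9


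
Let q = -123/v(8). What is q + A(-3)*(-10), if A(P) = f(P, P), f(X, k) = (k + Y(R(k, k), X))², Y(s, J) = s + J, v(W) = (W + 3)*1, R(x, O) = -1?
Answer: -5513/11 ≈ -501.18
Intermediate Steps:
v(W) = 3 + W (v(W) = (3 + W)*1 = 3 + W)
Y(s, J) = J + s
q = -123/11 (q = -123/(3 + 8) = -123/11 ≈ -11.182)
f(X, k) = (-1 + X + k)² (f(X, k) = (k + (X - 1))² = (k + (-1 + X))² = (-1 + X + k)²)
A(P) = (-1 + 2*P)² (A(P) = (-1 + P + P)² = (-1 + 2*P)²)
q + A(-3)*(-10) = -123/11 + (-1 + 2*(-3))²*(-10) = -123/11 + (-1 - 6)²*(-10) = -123/11 + (-7)²*(-10) = -123/11 + 49*(-10) = -123/11 - 490 = -5513/11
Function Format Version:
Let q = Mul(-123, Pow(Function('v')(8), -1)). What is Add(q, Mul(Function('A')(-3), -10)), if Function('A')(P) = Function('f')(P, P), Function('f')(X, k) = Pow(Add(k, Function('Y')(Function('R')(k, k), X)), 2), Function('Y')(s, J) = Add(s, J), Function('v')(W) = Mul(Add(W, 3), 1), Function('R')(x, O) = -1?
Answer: Rational(-5513, 11) ≈ -501.18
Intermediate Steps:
Function('v')(W) = Add(3, W) (Function('v')(W) = Mul(Add(3, W), 1) = Add(3, W))
Function('Y')(s, J) = Add(J, s)
q = Rational(-123, 11) (q = Mul(-123, Pow(Add(3, 8), -1)) = Mul(-123, Pow(11, -1)) = Mul(-123, Rational(1, 11)) = Rational(-123, 11) ≈ -11.182)
Function('f')(X, k) = Pow(Add(-1, X, k), 2) (Function('f')(X, k) = Pow(Add(k, Add(X, -1)), 2) = Pow(Add(k, Add(-1, X)), 2) = Pow(Add(-1, X, k), 2))
Function('A')(P) = Pow(Add(-1, Mul(2, P)), 2) (Function('A')(P) = Pow(Add(-1, P, P), 2) = Pow(Add(-1, Mul(2, P)), 2))
Add(q, Mul(Function('A')(-3), -10)) = Add(Rational(-123, 11), Mul(Pow(Add(-1, Mul(2, -3)), 2), -10)) = Add(Rational(-123, 11), Mul(Pow(Add(-1, -6), 2), -10)) = Add(Rational(-123, 11), Mul(Pow(-7, 2), -10)) = Add(Rational(-123, 11), Mul(49, -10)) = Add(Rational(-123, 11), -490) = Rational(-5513, 11)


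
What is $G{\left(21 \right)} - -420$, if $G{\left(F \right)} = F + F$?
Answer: $462$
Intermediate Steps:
$G{\left(F \right)} = 2 F$
$G{\left(21 \right)} - -420 = 2 \cdot 21 - -420 = 42 + 420 = 462$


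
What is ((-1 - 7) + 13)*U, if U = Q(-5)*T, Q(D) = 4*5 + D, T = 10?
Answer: 750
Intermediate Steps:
Q(D) = 20 + D
U = 150 (U = (20 - 5)*10 = 15*10 = 150)
((-1 - 7) + 13)*U = ((-1 - 7) + 13)*150 = (-8 + 13)*150 = 5*150 = 750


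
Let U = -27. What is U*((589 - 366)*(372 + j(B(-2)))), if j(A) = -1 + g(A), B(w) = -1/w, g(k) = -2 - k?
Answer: -4437477/2 ≈ -2.2187e+6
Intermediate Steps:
j(A) = -3 - A (j(A) = -1 + (-2 - A) = -3 - A)
U*((589 - 366)*(372 + j(B(-2)))) = -27*(589 - 366)*(372 + (-3 - (-1)/(-2))) = -6021*(372 + (-3 - (-1)*(-1)/2)) = -6021*(372 + (-3 - 1*1/2)) = -6021*(372 + (-3 - 1/2)) = -6021*(372 - 7/2) = -6021*737/2 = -27*164351/2 = -4437477/2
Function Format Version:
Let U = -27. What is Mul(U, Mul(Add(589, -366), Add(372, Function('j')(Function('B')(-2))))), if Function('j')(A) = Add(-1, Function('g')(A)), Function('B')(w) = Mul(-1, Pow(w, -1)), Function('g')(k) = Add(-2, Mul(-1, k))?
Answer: Rational(-4437477, 2) ≈ -2.2187e+6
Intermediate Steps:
Function('j')(A) = Add(-3, Mul(-1, A)) (Function('j')(A) = Add(-1, Add(-2, Mul(-1, A))) = Add(-3, Mul(-1, A)))
Mul(U, Mul(Add(589, -366), Add(372, Function('j')(Function('B')(-2))))) = Mul(-27, Mul(Add(589, -366), Add(372, Add(-3, Mul(-1, Mul(-1, Pow(-2, -1))))))) = Mul(-27, Mul(223, Add(372, Add(-3, Mul(-1, Mul(-1, Rational(-1, 2))))))) = Mul(-27, Mul(223, Add(372, Add(-3, Mul(-1, Rational(1, 2)))))) = Mul(-27, Mul(223, Add(372, Add(-3, Rational(-1, 2))))) = Mul(-27, Mul(223, Add(372, Rational(-7, 2)))) = Mul(-27, Mul(223, Rational(737, 2))) = Mul(-27, Rational(164351, 2)) = Rational(-4437477, 2)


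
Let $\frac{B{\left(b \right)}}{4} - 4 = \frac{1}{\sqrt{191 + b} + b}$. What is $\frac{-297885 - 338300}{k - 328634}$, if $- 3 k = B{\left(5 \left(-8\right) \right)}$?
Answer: $\frac{1363276086106605}{704238694576666} + \frac{1908555 \sqrt{151}}{352119347288333} \approx 1.9358$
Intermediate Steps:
$B{\left(b \right)} = 16 + \frac{4}{b + \sqrt{191 + b}}$ ($B{\left(b \right)} = 16 + \frac{4}{\sqrt{191 + b} + b} = 16 + \frac{4}{b + \sqrt{191 + b}}$)
$k = - \frac{4 \left(-159 + 4 \sqrt{151}\right)}{3 \left(-40 + \sqrt{151}\right)}$ ($k = - \frac{4 \frac{1}{5 \left(-8\right) + \sqrt{191 + 5 \left(-8\right)}} \left(1 + 4 \cdot 5 \left(-8\right) + 4 \sqrt{191 + 5 \left(-8\right)}\right)}{3} = - \frac{4 \frac{1}{-40 + \sqrt{191 - 40}} \left(1 + 4 \left(-40\right) + 4 \sqrt{191 - 40}\right)}{3} = - \frac{4 \frac{1}{-40 + \sqrt{151}} \left(1 - 160 + 4 \sqrt{151}\right)}{3} = - \frac{4 \frac{1}{-40 + \sqrt{151}} \left(-159 + 4 \sqrt{151}\right)}{3} = - \frac{4 \left(-159 + 4 \sqrt{151}\right)}{3 \left(-40 + \sqrt{151}\right)} \approx -5.2852$)
$\frac{-297885 - 338300}{k - 328634} = \frac{-297885 - 338300}{\left(- \frac{23024}{4347} + \frac{4 \sqrt{151}}{4347}\right) - 328634} = - \frac{636185}{- \frac{1428595022}{4347} + \frac{4 \sqrt{151}}{4347}}$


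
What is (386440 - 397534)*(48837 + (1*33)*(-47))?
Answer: -524590884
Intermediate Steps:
(386440 - 397534)*(48837 + (1*33)*(-47)) = -11094*(48837 + 33*(-47)) = -11094*(48837 - 1551) = -11094*47286 = -524590884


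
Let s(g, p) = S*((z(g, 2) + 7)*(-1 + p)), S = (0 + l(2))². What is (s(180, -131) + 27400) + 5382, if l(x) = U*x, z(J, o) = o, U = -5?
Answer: -86018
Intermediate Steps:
l(x) = -5*x
S = 100 (S = (0 - 5*2)² = (0 - 10)² = (-10)² = 100)
s(g, p) = -900 + 900*p (s(g, p) = 100*((2 + 7)*(-1 + p)) = 100*(9*(-1 + p)) = 100*(-9 + 9*p) = -900 + 900*p)
(s(180, -131) + 27400) + 5382 = ((-900 + 900*(-131)) + 27400) + 5382 = ((-900 - 117900) + 27400) + 5382 = (-118800 + 27400) + 5382 = -91400 + 5382 = -86018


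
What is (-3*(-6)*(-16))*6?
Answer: -1728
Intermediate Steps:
(-3*(-6)*(-16))*6 = (18*(-16))*6 = -288*6 = -1728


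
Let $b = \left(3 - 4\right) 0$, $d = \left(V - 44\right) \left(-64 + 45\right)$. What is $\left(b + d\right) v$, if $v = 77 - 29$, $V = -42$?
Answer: $78432$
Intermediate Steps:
$v = 48$
$d = 1634$ ($d = \left(-42 - 44\right) \left(-64 + 45\right) = \left(-86\right) \left(-19\right) = 1634$)
$b = 0$ ($b = \left(-1\right) 0 = 0$)
$\left(b + d\right) v = \left(0 + 1634\right) 48 = 1634 \cdot 48 = 78432$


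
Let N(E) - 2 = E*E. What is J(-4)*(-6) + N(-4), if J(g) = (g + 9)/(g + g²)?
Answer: 31/2 ≈ 15.500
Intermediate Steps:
J(g) = (9 + g)/(g + g²)
N(E) = 2 + E² (N(E) = 2 + E*E = 2 + E²)
J(-4)*(-6) + N(-4) = ((9 - 4)/((-4)*(1 - 4)))*(-6) + (2 + (-4)²) = -¼*5/(-3)*(-6) + (2 + 16) = -¼*(-⅓)*5*(-6) + 18 = (5/12)*(-6) + 18 = -5/2 + 18 = 31/2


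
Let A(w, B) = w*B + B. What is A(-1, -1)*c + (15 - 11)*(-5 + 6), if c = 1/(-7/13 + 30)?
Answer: 4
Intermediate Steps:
c = 13/383 (c = 1/(-7*1/13 + 30) = 1/(-7/13 + 30) = 1/(383/13) = 13/383 ≈ 0.033943)
A(w, B) = B + B*w (A(w, B) = B*w + B = B + B*w)
A(-1, -1)*c + (15 - 11)*(-5 + 6) = -(1 - 1)*(13/383) + (15 - 11)*(-5 + 6) = -1*0*(13/383) + 4*1 = 0*(13/383) + 4 = 0 + 4 = 4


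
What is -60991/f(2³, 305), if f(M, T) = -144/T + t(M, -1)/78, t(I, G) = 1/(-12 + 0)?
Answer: 17411710680/135089 ≈ 1.2889e+5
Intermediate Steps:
t(I, G) = -1/12 (t(I, G) = 1/(-12) = -1/12)
f(M, T) = -1/936 - 144/T (f(M, T) = -144/T - 1/12/78 = -144/T - 1/12*1/78 = -144/T - 1/936 = -1/936 - 144/T)
-60991/f(2³, 305) = -60991*285480/(-134784 - 1*305) = -60991*285480/(-134784 - 305) = -60991/((1/936)*(1/305)*(-135089)) = -60991/(-135089/285480) = -60991*(-285480/135089) = 17411710680/135089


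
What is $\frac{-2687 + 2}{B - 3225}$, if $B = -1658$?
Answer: $\frac{2685}{4883} \approx 0.54987$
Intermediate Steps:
$\frac{-2687 + 2}{B - 3225} = \frac{-2687 + 2}{-1658 - 3225} = - \frac{2685}{-4883} = \left(-2685\right) \left(- \frac{1}{4883}\right) = \frac{2685}{4883}$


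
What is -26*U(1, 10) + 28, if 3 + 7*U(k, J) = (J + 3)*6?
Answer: -1754/7 ≈ -250.57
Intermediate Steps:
U(k, J) = 15/7 + 6*J/7 (U(k, J) = -3/7 + ((J + 3)*6)/7 = -3/7 + ((3 + J)*6)/7 = -3/7 + (18 + 6*J)/7 = -3/7 + (18/7 + 6*J/7) = 15/7 + 6*J/7)
-26*U(1, 10) + 28 = -26*(15/7 + (6/7)*10) + 28 = -26*(15/7 + 60/7) + 28 = -26*75/7 + 28 = -1950/7 + 28 = -1754/7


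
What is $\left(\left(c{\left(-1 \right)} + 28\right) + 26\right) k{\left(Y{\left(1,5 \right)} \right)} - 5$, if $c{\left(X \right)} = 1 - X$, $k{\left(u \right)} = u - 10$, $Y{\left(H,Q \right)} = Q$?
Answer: $-285$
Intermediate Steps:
$k{\left(u \right)} = -10 + u$
$\left(\left(c{\left(-1 \right)} + 28\right) + 26\right) k{\left(Y{\left(1,5 \right)} \right)} - 5 = \left(\left(\left(1 - -1\right) + 28\right) + 26\right) \left(-10 + 5\right) - 5 = \left(\left(\left(1 + 1\right) + 28\right) + 26\right) \left(-5\right) - 5 = \left(\left(2 + 28\right) + 26\right) \left(-5\right) - 5 = \left(30 + 26\right) \left(-5\right) - 5 = 56 \left(-5\right) - 5 = -280 - 5 = -285$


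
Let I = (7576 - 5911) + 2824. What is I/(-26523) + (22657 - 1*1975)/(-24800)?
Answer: -329937943/328885200 ≈ -1.0032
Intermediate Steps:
I = 4489 (I = 1665 + 2824 = 4489)
I/(-26523) + (22657 - 1*1975)/(-24800) = 4489/(-26523) + (22657 - 1*1975)/(-24800) = 4489*(-1/26523) + (22657 - 1975)*(-1/24800) = -4489/26523 + 20682*(-1/24800) = -4489/26523 - 10341/12400 = -329937943/328885200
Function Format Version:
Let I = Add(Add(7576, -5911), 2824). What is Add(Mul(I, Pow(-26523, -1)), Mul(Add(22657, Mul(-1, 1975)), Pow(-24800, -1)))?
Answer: Rational(-329937943, 328885200) ≈ -1.0032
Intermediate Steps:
I = 4489 (I = Add(1665, 2824) = 4489)
Add(Mul(I, Pow(-26523, -1)), Mul(Add(22657, Mul(-1, 1975)), Pow(-24800, -1))) = Add(Mul(4489, Pow(-26523, -1)), Mul(Add(22657, Mul(-1, 1975)), Pow(-24800, -1))) = Add(Mul(4489, Rational(-1, 26523)), Mul(Add(22657, -1975), Rational(-1, 24800))) = Add(Rational(-4489, 26523), Mul(20682, Rational(-1, 24800))) = Add(Rational(-4489, 26523), Rational(-10341, 12400)) = Rational(-329937943, 328885200)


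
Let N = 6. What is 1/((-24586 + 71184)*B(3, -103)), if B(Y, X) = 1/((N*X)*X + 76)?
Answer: 31865/23299 ≈ 1.3677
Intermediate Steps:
B(Y, X) = 1/(76 + 6*X²) (B(Y, X) = 1/((6*X)*X + 76) = 1/(6*X² + 76) = 1/(76 + 6*X²))
1/((-24586 + 71184)*B(3, -103)) = 1/((-24586 + 71184)*((1/(2*(38 + 3*(-103)²))))) = 1/(46598*((1/(2*(38 + 3*10609))))) = 1/(46598*((1/(2*(38 + 31827))))) = 1/(46598*(((½)/31865))) = 1/(46598*(((½)*(1/31865)))) = 1/(46598*(1/63730)) = (1/46598)*63730 = 31865/23299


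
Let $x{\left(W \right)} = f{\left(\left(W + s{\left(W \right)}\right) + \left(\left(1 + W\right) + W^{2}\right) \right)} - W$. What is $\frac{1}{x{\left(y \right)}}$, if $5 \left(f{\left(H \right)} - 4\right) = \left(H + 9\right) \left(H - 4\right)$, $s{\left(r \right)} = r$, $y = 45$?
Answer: $\frac{1}{936097} \approx 1.0683 \cdot 10^{-6}$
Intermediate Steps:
$f{\left(H \right)} = 4 + \frac{\left(-4 + H\right) \left(9 + H\right)}{5}$ ($f{\left(H \right)} = 4 + \frac{\left(H + 9\right) \left(H - 4\right)}{5} = 4 + \frac{\left(9 + H\right) \left(-4 + H\right)}{5} = 4 + \frac{\left(-4 + H\right) \left(9 + H\right)}{5}$)
$x{\left(W \right)} = - \frac{11}{5} + W^{2} + 2 W + \frac{\left(1 + W^{2} + 3 W\right)^{2}}{5}$ ($x{\left(W \right)} = \left(- \frac{16}{5} + \left(\left(W + W\right) + \left(\left(1 + W\right) + W^{2}\right)\right) + \frac{\left(\left(W + W\right) + \left(\left(1 + W\right) + W^{2}\right)\right)^{2}}{5}\right) - W = \left(- \frac{16}{5} + \left(2 W + \left(1 + W + W^{2}\right)\right) + \frac{\left(2 W + \left(1 + W + W^{2}\right)\right)^{2}}{5}\right) - W = \left(- \frac{16}{5} + \left(1 + W^{2} + 3 W\right) + \frac{\left(1 + W^{2} + 3 W\right)^{2}}{5}\right) - W = \left(- \frac{11}{5} + W^{2} + 3 W + \frac{\left(1 + W^{2} + 3 W\right)^{2}}{5}\right) - W = - \frac{11}{5} + W^{2} + 2 W + \frac{\left(1 + W^{2} + 3 W\right)^{2}}{5}$)
$\frac{1}{x{\left(y \right)}} = \frac{1}{-2 + \frac{45^{4}}{5} + \frac{6 \cdot 45^{3}}{5} + \frac{16}{5} \cdot 45 + \frac{16 \cdot 45^{2}}{5}} = \frac{1}{-2 + \frac{1}{5} \cdot 4100625 + \frac{6}{5} \cdot 91125 + 144 + \frac{16}{5} \cdot 2025} = \frac{1}{-2 + 820125 + 109350 + 144 + 6480} = \frac{1}{936097}$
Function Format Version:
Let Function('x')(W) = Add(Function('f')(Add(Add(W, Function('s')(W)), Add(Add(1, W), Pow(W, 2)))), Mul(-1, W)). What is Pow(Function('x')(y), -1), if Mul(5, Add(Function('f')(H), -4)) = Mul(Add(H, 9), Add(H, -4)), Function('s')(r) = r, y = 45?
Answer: Rational(1, 936097) ≈ 1.0683e-6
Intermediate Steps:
Function('f')(H) = Add(4, Mul(Rational(1, 5), Add(-4, H), Add(9, H))) (Function('f')(H) = Add(4, Mul(Rational(1, 5), Mul(Add(H, 9), Add(H, -4)))) = Add(4, Mul(Rational(1, 5), Mul(Add(9, H), Add(-4, H)))) = Add(4, Mul(Rational(1, 5), Mul(Add(-4, H), Add(9, H)))) = Add(4, Mul(Rational(1, 5), Add(-4, H), Add(9, H))))
Function('x')(W) = Add(Rational(-11, 5), Pow(W, 2), Mul(2, W), Mul(Rational(1, 5), Pow(Add(1, Pow(W, 2), Mul(3, W)), 2))) (Function('x')(W) = Add(Add(Rational(-16, 5), Add(Add(W, W), Add(Add(1, W), Pow(W, 2))), Mul(Rational(1, 5), Pow(Add(Add(W, W), Add(Add(1, W), Pow(W, 2))), 2))), Mul(-1, W)) = Add(Add(Rational(-16, 5), Add(Mul(2, W), Add(1, W, Pow(W, 2))), Mul(Rational(1, 5), Pow(Add(Mul(2, W), Add(1, W, Pow(W, 2))), 2))), Mul(-1, W)) = Add(Add(Rational(-16, 5), Add(1, Pow(W, 2), Mul(3, W)), Mul(Rational(1, 5), Pow(Add(1, Pow(W, 2), Mul(3, W)), 2))), Mul(-1, W)) = Add(Add(Rational(-11, 5), Pow(W, 2), Mul(3, W), Mul(Rational(1, 5), Pow(Add(1, Pow(W, 2), Mul(3, W)), 2))), Mul(-1, W)) = Add(Rational(-11, 5), Pow(W, 2), Mul(2, W), Mul(Rational(1, 5), Pow(Add(1, Pow(W, 2), Mul(3, W)), 2))))
Pow(Function('x')(y), -1) = Pow(Add(-2, Mul(Rational(1, 5), Pow(45, 4)), Mul(Rational(6, 5), Pow(45, 3)), Mul(Rational(16, 5), 45), Mul(Rational(16, 5), Pow(45, 2))), -1) = Pow(Add(-2, Mul(Rational(1, 5), 4100625), Mul(Rational(6, 5), 91125), 144, Mul(Rational(16, 5), 2025)), -1) = Pow(Add(-2, 820125, 109350, 144, 6480), -1) = Pow(936097, -1) = Rational(1, 936097)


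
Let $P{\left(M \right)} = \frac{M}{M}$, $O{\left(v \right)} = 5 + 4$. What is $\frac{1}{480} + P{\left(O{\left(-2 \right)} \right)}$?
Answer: $\frac{481}{480} \approx 1.0021$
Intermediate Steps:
$O{\left(v \right)} = 9$
$P{\left(M \right)} = 1$
$\frac{1}{480} + P{\left(O{\left(-2 \right)} \right)} = \frac{1}{480} + 1 = \frac{481}{480}$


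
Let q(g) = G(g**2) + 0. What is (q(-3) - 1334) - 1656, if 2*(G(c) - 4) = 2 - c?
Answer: -5979/2 ≈ -2989.5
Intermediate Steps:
G(c) = 5 - c/2 (G(c) = 4 + (2 - c)/2 = 4 + (1 - c/2) = 5 - c/2)
q(g) = 5 - g**2/2 (q(g) = (5 - g**2/2) + 0 = 5 - g**2/2)
(q(-3) - 1334) - 1656 = ((5 - 1/2*(-3)**2) - 1334) - 1656 = ((5 - 1/2*9) - 1334) - 1656 = ((5 - 9/2) - 1334) - 1656 = (1/2 - 1334) - 1656 = -2667/2 - 1656 = -5979/2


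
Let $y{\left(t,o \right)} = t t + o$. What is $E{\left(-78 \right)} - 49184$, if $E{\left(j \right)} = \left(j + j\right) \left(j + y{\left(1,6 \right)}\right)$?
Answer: $-38108$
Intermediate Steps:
$y{\left(t,o \right)} = o + t^{2}$ ($y{\left(t,o \right)} = t^{2} + o = o + t^{2}$)
$E{\left(j \right)} = 2 j \left(7 + j\right)$ ($E{\left(j \right)} = \left(j + j\right) \left(j + \left(6 + 1^{2}\right)\right) = 2 j \left(j + \left(6 + 1\right)\right) = 2 j \left(j + 7\right) = 2 j \left(7 + j\right)$)
$E{\left(-78 \right)} - 49184 = 2 \left(-78\right) \left(7 - 78\right) - 49184 = 2 \left(-78\right) \left(-71\right) - 49184 = 11076 - 49184 = -38108$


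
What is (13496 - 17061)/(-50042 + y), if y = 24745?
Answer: 3565/25297 ≈ 0.14093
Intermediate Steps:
(13496 - 17061)/(-50042 + y) = (13496 - 17061)/(-50042 + 24745) = -3565/(-25297) = -3565*(-1/25297) = 3565/25297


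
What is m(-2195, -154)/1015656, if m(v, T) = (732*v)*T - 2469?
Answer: 82478497/338552 ≈ 243.62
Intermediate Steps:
m(v, T) = -2469 + 732*T*v (m(v, T) = 732*T*v - 2469 = -2469 + 732*T*v)
m(-2195, -154)/1015656 = (-2469 + 732*(-154)*(-2195))/1015656 = (-2469 + 247437960)*(1/1015656) = 247435491*(1/1015656) = 82478497/338552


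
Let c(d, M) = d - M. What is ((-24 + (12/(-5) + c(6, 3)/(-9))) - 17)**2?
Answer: 430336/225 ≈ 1912.6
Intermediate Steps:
((-24 + (12/(-5) + c(6, 3)/(-9))) - 17)**2 = ((-24 + (12/(-5) + (6 - 1*3)/(-9))) - 17)**2 = ((-24 + (12*(-1/5) + (6 - 3)*(-1/9))) - 17)**2 = ((-24 + (-12/5 + 3*(-1/9))) - 17)**2 = ((-24 + (-12/5 - 1/3)) - 17)**2 = ((-24 - 41/15) - 17)**2 = (-401/15 - 17)**2 = (-656/15)**2 = 430336/225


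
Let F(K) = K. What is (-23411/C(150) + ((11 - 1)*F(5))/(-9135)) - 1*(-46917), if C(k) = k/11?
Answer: 4129037161/91350 ≈ 45200.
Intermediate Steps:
C(k) = k/11 (C(k) = k*(1/11) = k/11)
(-23411/C(150) + ((11 - 1)*F(5))/(-9135)) - 1*(-46917) = (-23411/((1/11)*150) + ((11 - 1)*5)/(-9135)) - 1*(-46917) = (-23411/150/11 + (10*5)*(-1/9135)) + 46917 = (-23411*11/150 + 50*(-1/9135)) + 46917 = (-257521/150 - 10/1827) + 46917 = -156830789/91350 + 46917 = 4129037161/91350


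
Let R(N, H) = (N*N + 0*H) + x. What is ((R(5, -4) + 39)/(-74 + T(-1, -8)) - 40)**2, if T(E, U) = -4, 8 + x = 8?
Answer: 2534464/1521 ≈ 1666.3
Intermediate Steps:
x = 0 (x = -8 + 8 = 0)
R(N, H) = N**2 (R(N, H) = (N*N + 0*H) + 0 = (N**2 + 0) + 0 = N**2 + 0 = N**2)
((R(5, -4) + 39)/(-74 + T(-1, -8)) - 40)**2 = ((5**2 + 39)/(-74 - 4) - 40)**2 = ((25 + 39)/(-78) - 40)**2 = (64*(-1/78) - 40)**2 = (-32/39 - 40)**2 = (-1592/39)**2 = 2534464/1521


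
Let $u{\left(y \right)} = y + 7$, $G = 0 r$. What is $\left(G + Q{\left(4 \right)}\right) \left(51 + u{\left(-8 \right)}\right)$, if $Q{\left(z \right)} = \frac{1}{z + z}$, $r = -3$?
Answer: $\frac{25}{4} \approx 6.25$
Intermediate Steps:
$Q{\left(z \right)} = \frac{1}{2 z}$
$G = 0$ ($G = 0 \left(-3\right) = 0$)
$u{\left(y \right)} = 7 + y$
$\left(G + Q{\left(4 \right)}\right) \left(51 + u{\left(-8 \right)}\right) = \left(0 + \frac{1}{2 \cdot 4}\right) \left(51 + \left(7 - 8\right)\right) = \left(0 + \frac{1}{2} \cdot \frac{1}{4}\right) \left(51 - 1\right) = \left(0 + \frac{1}{8}\right) 50 = \frac{1}{8} \cdot 50 = \frac{25}{4}$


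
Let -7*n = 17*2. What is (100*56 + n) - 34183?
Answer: -200115/7 ≈ -28588.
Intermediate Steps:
n = -34/7 (n = -17*2/7 = -⅐*34 = -34/7 ≈ -4.8571)
(100*56 + n) - 34183 = (100*56 - 34/7) - 34183 = (5600 - 34/7) - 34183 = 39166/7 - 34183 = -200115/7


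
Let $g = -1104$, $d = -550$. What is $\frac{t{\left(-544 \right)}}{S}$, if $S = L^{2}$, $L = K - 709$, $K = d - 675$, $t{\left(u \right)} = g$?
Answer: $- \frac{276}{935089} \approx -0.00029516$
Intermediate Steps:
$t{\left(u \right)} = -1104$
$K = -1225$ ($K = -550 - 675 = -1225$)
$L = -1934$ ($L = -1225 - 709 = -1934$)
$S = 3740356$ ($S = \left(-1934\right)^{2} = 3740356$)
$\frac{t{\left(-544 \right)}}{S} = - \frac{1104}{3740356} = \left(-1104\right) \frac{1}{3740356} = - \frac{276}{935089}$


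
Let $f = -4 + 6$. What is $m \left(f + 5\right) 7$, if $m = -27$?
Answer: $-1323$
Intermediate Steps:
$f = 2$
$m \left(f + 5\right) 7 = - 27 \left(2 + 5\right) 7 = - 27 \cdot 7 \cdot 7 = \left(-27\right) 49 = -1323$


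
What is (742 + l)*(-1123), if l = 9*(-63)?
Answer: -196525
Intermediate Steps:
l = -567
(742 + l)*(-1123) = (742 - 567)*(-1123) = 175*(-1123) = -196525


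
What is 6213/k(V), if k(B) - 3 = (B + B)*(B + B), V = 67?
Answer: 6213/17959 ≈ 0.34595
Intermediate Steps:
k(B) = 3 + 4*B**2 (k(B) = 3 + (B + B)*(B + B) = 3 + (2*B)*(2*B) = 3 + 4*B**2)
6213/k(V) = 6213/(3 + 4*67**2) = 6213/(3 + 4*4489) = 6213/(3 + 17956) = 6213/17959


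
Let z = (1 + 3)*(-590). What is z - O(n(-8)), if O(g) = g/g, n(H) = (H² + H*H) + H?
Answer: -2361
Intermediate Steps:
n(H) = H + 2*H² (n(H) = (H² + H²) + H = 2*H² + H = H + 2*H²)
O(g) = 1
z = -2360 (z = 4*(-590) = -2360)
z - O(n(-8)) = -2360 - 1*1 = -2360 - 1 = -2361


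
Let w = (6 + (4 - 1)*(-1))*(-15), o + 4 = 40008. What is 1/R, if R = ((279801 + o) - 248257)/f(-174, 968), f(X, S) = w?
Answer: -45/71548 ≈ -0.00062895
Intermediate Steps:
o = 40004 (o = -4 + 40008 = 40004)
w = -45 (w = (6 + 3*(-1))*(-15) = (6 - 3)*(-15) = 3*(-15) = -45)
f(X, S) = -45
R = -71548/45 (R = ((279801 + 40004) - 248257)/(-45) = (319805 - 248257)*(-1/45) = 71548*(-1/45) = -71548/45 ≈ -1590.0)
1/R = 1/(-71548/45) = -45/71548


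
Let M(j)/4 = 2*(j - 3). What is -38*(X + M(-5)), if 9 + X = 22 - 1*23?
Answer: 2812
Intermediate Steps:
M(j) = -24 + 8*j (M(j) = 4*(2*(j - 3)) = 4*(2*(-3 + j)) = 4*(-6 + 2*j) = -24 + 8*j)
X = -10 (X = -9 + (22 - 1*23) = -9 + (22 - 23) = -9 - 1 = -10)
-38*(X + M(-5)) = -38*(-10 + (-24 + 8*(-5))) = -38*(-10 + (-24 - 40)) = -38*(-10 - 64) = -38*(-74) = 2812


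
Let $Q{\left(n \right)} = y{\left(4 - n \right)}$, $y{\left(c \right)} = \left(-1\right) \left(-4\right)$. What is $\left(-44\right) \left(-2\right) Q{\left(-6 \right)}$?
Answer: $352$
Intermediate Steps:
$y{\left(c \right)} = 4$
$Q{\left(n \right)} = 4$
$\left(-44\right) \left(-2\right) Q{\left(-6 \right)} = \left(-44\right) \left(-2\right) 4 = 88 \cdot 4 = 352$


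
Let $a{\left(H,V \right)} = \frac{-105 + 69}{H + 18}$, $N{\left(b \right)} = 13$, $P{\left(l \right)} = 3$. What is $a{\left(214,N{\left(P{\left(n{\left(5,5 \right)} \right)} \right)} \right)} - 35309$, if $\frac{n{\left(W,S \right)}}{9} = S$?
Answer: $- \frac{2047931}{58} \approx -35309.0$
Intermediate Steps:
$n{\left(W,S \right)} = 9 S$
$a{\left(H,V \right)} = - \frac{36}{18 + H}$
$a{\left(214,N{\left(P{\left(n{\left(5,5 \right)} \right)} \right)} \right)} - 35309 = - \frac{36}{18 + 214} - 35309 = - \frac{36}{232} - 35309 = \left(-36\right) \frac{1}{232} - 35309 = - \frac{9}{58} - 35309 = - \frac{2047931}{58}$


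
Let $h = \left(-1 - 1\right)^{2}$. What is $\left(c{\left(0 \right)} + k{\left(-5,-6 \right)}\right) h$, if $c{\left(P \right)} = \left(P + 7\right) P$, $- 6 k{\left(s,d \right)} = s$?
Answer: $\frac{10}{3} \approx 3.3333$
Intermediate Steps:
$k{\left(s,d \right)} = - \frac{s}{6}$
$c{\left(P \right)} = P \left(7 + P\right)$ ($c{\left(P \right)} = \left(7 + P\right) P = P \left(7 + P\right)$)
$h = 4$ ($h = \left(-2\right)^{2} = 4$)
$\left(c{\left(0 \right)} + k{\left(-5,-6 \right)}\right) h = \left(0 \left(7 + 0\right) - - \frac{5}{6}\right) 4 = \left(0 \cdot 7 + \frac{5}{6}\right) 4 = \left(0 + \frac{5}{6}\right) 4 = \frac{5}{6} \cdot 4 = \frac{10}{3}$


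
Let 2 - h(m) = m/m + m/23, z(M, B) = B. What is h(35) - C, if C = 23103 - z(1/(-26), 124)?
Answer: -528529/23 ≈ -22980.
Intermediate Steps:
C = 22979 (C = 23103 - 1*124 = 23103 - 124 = 22979)
h(m) = 1 - m/23 (h(m) = 2 - (m/m + m/23) = 2 - (1 + m*(1/23)) = 2 - (1 + m/23) = 2 + (-1 - m/23) = 1 - m/23)
h(35) - C = (1 - 1/23*35) - 1*22979 = (1 - 35/23) - 22979 = -12/23 - 22979 = -528529/23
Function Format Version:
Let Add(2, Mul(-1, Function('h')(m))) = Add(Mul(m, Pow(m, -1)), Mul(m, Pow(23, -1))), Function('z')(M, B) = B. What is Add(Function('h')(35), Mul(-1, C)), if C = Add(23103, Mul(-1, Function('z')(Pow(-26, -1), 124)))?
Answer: Rational(-528529, 23) ≈ -22980.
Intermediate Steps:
C = 22979 (C = Add(23103, Mul(-1, 124)) = Add(23103, -124) = 22979)
Function('h')(m) = Add(1, Mul(Rational(-1, 23), m)) (Function('h')(m) = Add(2, Mul(-1, Add(Mul(m, Pow(m, -1)), Mul(m, Pow(23, -1))))) = Add(2, Mul(-1, Add(1, Mul(m, Rational(1, 23))))) = Add(2, Mul(-1, Add(1, Mul(Rational(1, 23), m)))) = Add(2, Add(-1, Mul(Rational(-1, 23), m))) = Add(1, Mul(Rational(-1, 23), m)))
Add(Function('h')(35), Mul(-1, C)) = Add(Add(1, Mul(Rational(-1, 23), 35)), Mul(-1, 22979)) = Add(Add(1, Rational(-35, 23)), -22979) = Add(Rational(-12, 23), -22979) = Rational(-528529, 23)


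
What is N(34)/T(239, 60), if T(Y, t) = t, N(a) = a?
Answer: 17/30 ≈ 0.56667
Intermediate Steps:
N(34)/T(239, 60) = 34/60 = 34*(1/60) = 17/30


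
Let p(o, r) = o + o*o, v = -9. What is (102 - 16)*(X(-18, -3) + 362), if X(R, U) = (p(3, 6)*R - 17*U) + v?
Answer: 16168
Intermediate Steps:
p(o, r) = o + o**2
X(R, U) = -9 - 17*U + 12*R (X(R, U) = ((3*(1 + 3))*R - 17*U) - 9 = ((3*4)*R - 17*U) - 9 = (12*R - 17*U) - 9 = (-17*U + 12*R) - 9 = -9 - 17*U + 12*R)
(102 - 16)*(X(-18, -3) + 362) = (102 - 16)*((-9 - 17*(-3) + 12*(-18)) + 362) = 86*((-9 + 51 - 216) + 362) = 86*(-174 + 362) = 86*188 = 16168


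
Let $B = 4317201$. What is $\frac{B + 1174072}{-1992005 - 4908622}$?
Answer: $- \frac{5491273}{6900627} \approx -0.79576$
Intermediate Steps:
$\frac{B + 1174072}{-1992005 - 4908622} = \frac{4317201 + 1174072}{-1992005 - 4908622} = \frac{5491273}{-6900627} = 5491273 \left(- \frac{1}{6900627}\right) = - \frac{5491273}{6900627}$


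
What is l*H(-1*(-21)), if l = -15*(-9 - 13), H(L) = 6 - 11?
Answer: -1650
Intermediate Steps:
H(L) = -5
l = 330 (l = -15*(-22) = 330)
l*H(-1*(-21)) = 330*(-5) = -1650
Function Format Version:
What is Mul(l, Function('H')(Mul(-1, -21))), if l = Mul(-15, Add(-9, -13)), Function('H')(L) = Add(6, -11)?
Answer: -1650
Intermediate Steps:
Function('H')(L) = -5
l = 330 (l = Mul(-15, -22) = 330)
Mul(l, Function('H')(Mul(-1, -21))) = Mul(330, -5) = -1650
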